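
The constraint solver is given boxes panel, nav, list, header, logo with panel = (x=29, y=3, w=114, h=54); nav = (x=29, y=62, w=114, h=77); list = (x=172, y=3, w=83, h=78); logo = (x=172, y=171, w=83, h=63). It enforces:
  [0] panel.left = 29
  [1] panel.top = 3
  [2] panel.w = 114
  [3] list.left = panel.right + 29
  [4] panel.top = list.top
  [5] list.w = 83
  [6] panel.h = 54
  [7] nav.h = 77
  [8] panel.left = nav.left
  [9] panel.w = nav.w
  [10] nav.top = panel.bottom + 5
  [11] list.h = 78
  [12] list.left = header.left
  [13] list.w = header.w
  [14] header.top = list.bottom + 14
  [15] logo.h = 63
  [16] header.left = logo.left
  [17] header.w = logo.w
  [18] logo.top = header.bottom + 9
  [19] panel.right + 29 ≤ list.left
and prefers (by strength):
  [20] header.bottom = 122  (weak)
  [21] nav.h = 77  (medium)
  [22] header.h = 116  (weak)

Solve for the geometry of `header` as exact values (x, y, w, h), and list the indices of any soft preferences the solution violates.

1. header.x = 172  [list.left = header.left]
2. header.w = 83  [list.w = header.w]
3. header.y = 95  [header.top = list.bottom + 14]
4. header.h = 67  [logo.top = header.bottom + 9]

header = (x=172, y=95, w=83, h=67)
violated soft preferences: 20, 22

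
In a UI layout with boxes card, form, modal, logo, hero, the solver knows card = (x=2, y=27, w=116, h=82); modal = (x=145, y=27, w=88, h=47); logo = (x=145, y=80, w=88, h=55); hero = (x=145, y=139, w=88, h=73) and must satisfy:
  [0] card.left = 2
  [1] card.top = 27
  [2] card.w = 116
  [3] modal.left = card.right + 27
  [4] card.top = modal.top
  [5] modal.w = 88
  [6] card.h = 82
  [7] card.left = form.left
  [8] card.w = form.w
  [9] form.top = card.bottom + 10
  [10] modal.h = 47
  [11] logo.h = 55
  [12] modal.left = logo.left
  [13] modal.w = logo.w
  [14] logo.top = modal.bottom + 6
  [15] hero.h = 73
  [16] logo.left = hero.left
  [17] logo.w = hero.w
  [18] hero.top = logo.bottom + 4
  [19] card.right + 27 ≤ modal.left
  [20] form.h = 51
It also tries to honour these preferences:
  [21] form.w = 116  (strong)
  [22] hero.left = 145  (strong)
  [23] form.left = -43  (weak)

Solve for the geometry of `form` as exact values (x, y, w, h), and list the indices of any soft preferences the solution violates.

1. form.x = 2  [card.left = form.left]
2. form.w = 116  [card.w = form.w]
3. form.y = 119  [form.top = card.bottom + 10]
4. form.h = 51  [form.h = 51]

form = (x=2, y=119, w=116, h=51)
violated soft preferences: 23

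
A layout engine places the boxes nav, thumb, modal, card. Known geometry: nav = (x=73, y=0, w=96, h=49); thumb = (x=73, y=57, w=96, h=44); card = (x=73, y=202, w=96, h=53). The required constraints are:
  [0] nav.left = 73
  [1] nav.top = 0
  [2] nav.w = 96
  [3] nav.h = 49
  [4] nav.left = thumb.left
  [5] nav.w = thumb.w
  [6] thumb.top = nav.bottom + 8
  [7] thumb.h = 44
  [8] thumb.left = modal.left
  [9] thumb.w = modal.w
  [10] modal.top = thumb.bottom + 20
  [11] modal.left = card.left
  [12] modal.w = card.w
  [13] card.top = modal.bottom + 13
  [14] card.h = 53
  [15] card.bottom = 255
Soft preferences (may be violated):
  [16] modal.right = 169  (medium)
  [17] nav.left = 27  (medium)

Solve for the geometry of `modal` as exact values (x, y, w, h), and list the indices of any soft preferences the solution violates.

modal = (x=73, y=121, w=96, h=68)
violated soft preferences: 17

1. modal.x = 73  [thumb.left = modal.left]
2. modal.w = 96  [thumb.w = modal.w]
3. modal.y = 121  [modal.top = thumb.bottom + 20]
4. modal.h = 68  [card.top = modal.bottom + 13]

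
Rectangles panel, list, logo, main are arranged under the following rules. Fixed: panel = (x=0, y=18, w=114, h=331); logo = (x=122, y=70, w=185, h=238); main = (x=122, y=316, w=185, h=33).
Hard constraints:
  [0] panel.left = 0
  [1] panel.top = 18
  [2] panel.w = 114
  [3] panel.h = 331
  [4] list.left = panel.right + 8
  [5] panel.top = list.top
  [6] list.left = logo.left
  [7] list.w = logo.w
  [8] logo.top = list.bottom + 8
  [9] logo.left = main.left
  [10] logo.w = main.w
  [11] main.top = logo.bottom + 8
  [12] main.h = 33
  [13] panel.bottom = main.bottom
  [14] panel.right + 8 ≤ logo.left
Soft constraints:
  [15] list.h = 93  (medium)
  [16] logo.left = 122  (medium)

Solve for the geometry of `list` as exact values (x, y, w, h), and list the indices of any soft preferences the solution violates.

list = (x=122, y=18, w=185, h=44)
violated soft preferences: 15

1. list.x = 122  [list.left = panel.right + 8]
2. list.y = 18  [panel.top = list.top]
3. list.w = 185  [list.w = logo.w]
4. list.h = 44  [logo.top = list.bottom + 8]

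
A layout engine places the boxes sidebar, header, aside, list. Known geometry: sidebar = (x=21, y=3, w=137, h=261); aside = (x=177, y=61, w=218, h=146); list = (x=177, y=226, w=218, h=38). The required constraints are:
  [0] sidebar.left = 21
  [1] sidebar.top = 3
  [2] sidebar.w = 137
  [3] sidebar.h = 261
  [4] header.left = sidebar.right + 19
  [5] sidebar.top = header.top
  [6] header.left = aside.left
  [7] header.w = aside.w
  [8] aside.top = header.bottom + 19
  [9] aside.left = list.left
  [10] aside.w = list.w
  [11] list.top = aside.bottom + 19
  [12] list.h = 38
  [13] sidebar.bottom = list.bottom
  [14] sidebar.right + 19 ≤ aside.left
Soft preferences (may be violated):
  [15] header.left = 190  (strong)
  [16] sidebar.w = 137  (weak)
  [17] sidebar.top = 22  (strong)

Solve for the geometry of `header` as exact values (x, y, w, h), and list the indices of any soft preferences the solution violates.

1. header.x = 177  [header.left = sidebar.right + 19]
2. header.y = 3  [sidebar.top = header.top]
3. header.w = 218  [header.w = aside.w]
4. header.h = 39  [aside.top = header.bottom + 19]

header = (x=177, y=3, w=218, h=39)
violated soft preferences: 15, 17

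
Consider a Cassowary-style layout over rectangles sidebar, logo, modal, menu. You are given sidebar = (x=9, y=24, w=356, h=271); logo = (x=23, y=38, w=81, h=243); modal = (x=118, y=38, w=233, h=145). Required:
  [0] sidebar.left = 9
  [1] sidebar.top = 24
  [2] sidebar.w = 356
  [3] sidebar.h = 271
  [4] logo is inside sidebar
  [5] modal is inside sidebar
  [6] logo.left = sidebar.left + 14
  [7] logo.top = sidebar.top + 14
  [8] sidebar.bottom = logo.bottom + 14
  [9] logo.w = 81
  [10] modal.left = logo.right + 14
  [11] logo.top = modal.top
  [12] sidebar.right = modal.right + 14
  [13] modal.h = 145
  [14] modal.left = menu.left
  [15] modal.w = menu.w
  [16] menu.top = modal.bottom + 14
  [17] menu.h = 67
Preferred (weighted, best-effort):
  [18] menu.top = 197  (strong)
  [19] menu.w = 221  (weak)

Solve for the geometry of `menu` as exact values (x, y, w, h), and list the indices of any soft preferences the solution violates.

1. menu.x = 118  [modal.left = menu.left]
2. menu.w = 233  [modal.w = menu.w]
3. menu.y = 197  [menu.top = modal.bottom + 14]
4. menu.h = 67  [menu.h = 67]

menu = (x=118, y=197, w=233, h=67)
violated soft preferences: 19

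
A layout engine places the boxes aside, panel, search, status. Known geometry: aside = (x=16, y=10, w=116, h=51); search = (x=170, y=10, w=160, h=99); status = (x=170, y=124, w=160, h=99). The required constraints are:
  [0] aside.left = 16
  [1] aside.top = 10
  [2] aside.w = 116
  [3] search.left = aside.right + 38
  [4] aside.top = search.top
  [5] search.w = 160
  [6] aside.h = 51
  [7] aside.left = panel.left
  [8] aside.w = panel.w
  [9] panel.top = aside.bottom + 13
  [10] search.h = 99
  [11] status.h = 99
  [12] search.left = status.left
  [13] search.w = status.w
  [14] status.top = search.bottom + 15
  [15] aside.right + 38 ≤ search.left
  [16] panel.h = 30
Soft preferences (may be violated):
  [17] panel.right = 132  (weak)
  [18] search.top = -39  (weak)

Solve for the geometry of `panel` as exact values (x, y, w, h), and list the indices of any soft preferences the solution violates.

1. panel.x = 16  [aside.left = panel.left]
2. panel.w = 116  [aside.w = panel.w]
3. panel.y = 74  [panel.top = aside.bottom + 13]
4. panel.h = 30  [panel.h = 30]

panel = (x=16, y=74, w=116, h=30)
violated soft preferences: 18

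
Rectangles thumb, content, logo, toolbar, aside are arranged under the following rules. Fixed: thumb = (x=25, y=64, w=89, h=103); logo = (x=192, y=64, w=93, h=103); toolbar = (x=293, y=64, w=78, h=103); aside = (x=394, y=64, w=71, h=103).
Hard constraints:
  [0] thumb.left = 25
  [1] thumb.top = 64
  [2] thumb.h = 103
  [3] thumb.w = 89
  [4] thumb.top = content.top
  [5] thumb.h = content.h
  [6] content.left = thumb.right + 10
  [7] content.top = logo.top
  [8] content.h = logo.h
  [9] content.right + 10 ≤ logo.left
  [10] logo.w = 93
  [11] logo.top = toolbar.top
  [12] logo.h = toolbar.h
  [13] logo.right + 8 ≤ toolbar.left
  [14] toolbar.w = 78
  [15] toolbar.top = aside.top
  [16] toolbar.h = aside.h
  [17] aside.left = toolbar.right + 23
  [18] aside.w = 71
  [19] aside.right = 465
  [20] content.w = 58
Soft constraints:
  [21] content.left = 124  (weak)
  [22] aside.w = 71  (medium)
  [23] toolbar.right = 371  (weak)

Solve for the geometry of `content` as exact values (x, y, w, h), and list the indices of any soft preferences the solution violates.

1. content.y = 64  [thumb.top = content.top]
2. content.h = 103  [thumb.h = content.h]
3. content.x = 124  [content.left = thumb.right + 10]
4. content.w = 58  [content.w = 58]

content = (x=124, y=64, w=58, h=103)
violated soft preferences: none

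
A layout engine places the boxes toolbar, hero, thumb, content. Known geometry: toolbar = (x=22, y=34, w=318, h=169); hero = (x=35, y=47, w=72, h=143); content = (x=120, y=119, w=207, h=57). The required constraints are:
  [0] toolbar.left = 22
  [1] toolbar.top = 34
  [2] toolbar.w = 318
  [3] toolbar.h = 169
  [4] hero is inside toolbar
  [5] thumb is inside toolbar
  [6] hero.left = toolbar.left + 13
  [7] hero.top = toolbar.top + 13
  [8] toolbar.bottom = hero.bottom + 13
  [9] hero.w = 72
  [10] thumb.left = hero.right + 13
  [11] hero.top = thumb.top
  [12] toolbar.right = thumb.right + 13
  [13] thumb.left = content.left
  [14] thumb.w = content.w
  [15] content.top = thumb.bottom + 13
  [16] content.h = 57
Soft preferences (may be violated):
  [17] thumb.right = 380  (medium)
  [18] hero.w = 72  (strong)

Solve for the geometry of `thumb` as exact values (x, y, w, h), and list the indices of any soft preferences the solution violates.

thumb = (x=120, y=47, w=207, h=59)
violated soft preferences: 17

1. thumb.x = 120  [thumb.left = hero.right + 13]
2. thumb.y = 47  [hero.top = thumb.top]
3. thumb.w = 207  [toolbar.right = thumb.right + 13]
4. thumb.h = 59  [content.top = thumb.bottom + 13]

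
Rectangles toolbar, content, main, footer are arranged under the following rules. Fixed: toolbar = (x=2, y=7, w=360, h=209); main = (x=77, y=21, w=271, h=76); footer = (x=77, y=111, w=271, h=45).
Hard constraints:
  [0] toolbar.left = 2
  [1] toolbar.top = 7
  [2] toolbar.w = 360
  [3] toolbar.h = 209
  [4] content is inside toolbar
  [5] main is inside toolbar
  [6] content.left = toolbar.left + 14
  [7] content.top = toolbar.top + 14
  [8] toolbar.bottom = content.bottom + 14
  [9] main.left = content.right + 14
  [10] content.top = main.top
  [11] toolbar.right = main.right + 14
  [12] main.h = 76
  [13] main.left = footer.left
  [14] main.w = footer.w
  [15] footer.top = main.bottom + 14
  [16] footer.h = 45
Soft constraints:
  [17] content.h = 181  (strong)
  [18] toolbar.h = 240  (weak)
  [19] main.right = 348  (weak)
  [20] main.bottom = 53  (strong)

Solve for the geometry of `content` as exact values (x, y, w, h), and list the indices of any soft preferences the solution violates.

content = (x=16, y=21, w=47, h=181)
violated soft preferences: 18, 20

1. content.x = 16  [content.left = toolbar.left + 14]
2. content.y = 21  [content.top = toolbar.top + 14]
3. content.h = 181  [toolbar.bottom = content.bottom + 14]
4. content.w = 47  [main.left = content.right + 14]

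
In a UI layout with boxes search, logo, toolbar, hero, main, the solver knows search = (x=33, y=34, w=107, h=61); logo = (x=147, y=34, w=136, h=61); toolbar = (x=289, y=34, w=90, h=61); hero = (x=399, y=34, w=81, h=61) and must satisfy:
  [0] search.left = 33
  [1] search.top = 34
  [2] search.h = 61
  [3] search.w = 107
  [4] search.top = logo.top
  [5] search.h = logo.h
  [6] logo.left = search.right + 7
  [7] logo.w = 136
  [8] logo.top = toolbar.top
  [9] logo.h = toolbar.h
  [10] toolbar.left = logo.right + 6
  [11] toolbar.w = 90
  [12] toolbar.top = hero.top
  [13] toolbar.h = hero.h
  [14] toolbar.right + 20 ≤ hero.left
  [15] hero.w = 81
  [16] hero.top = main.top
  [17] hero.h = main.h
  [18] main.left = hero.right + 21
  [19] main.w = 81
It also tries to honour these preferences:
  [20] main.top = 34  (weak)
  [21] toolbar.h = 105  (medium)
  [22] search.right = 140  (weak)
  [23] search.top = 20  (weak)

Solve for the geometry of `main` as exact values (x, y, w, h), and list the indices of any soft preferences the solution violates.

1. main.y = 34  [hero.top = main.top]
2. main.h = 61  [hero.h = main.h]
3. main.x = 501  [main.left = hero.right + 21]
4. main.w = 81  [main.w = 81]

main = (x=501, y=34, w=81, h=61)
violated soft preferences: 21, 23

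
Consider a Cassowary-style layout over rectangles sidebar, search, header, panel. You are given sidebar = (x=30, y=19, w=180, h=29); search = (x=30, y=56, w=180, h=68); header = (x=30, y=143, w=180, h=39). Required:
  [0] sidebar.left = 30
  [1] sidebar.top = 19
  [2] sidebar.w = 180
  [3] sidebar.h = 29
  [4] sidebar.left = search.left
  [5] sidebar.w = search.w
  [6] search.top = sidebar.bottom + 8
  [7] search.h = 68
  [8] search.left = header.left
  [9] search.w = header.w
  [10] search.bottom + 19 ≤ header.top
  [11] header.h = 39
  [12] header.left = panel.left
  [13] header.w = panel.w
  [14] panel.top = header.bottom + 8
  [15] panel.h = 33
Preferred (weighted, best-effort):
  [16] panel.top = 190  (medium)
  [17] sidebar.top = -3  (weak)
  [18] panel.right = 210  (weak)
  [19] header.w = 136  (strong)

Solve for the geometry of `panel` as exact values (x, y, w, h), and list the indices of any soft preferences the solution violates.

panel = (x=30, y=190, w=180, h=33)
violated soft preferences: 17, 19

1. panel.x = 30  [header.left = panel.left]
2. panel.w = 180  [header.w = panel.w]
3. panel.y = 190  [panel.top = header.bottom + 8]
4. panel.h = 33  [panel.h = 33]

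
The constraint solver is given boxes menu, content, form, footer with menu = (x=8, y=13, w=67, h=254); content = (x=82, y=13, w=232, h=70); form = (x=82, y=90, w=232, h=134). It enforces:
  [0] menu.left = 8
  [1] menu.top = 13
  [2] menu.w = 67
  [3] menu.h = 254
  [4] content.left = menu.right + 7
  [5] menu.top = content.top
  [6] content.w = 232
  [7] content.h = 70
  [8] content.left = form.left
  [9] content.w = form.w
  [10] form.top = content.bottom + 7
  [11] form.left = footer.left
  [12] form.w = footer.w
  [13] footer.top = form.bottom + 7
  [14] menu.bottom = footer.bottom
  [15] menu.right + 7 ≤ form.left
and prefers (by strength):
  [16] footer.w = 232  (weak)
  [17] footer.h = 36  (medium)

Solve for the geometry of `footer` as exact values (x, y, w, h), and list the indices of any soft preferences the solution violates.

1. footer.x = 82  [form.left = footer.left]
2. footer.w = 232  [form.w = footer.w]
3. footer.y = 231  [footer.top = form.bottom + 7]
4. footer.h = 36  [menu.bottom = footer.bottom]

footer = (x=82, y=231, w=232, h=36)
violated soft preferences: none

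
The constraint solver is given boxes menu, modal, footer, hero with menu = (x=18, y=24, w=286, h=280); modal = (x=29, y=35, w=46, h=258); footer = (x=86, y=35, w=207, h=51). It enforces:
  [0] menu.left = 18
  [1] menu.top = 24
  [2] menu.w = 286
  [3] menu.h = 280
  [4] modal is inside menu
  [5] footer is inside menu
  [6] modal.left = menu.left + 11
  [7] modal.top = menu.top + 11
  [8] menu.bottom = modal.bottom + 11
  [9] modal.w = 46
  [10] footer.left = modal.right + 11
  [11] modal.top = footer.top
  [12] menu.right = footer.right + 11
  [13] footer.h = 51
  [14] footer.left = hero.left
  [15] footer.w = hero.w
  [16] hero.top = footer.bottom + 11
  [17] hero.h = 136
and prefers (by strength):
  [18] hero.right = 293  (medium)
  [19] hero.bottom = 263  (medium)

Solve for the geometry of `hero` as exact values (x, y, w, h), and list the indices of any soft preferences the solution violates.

hero = (x=86, y=97, w=207, h=136)
violated soft preferences: 19

1. hero.x = 86  [footer.left = hero.left]
2. hero.w = 207  [footer.w = hero.w]
3. hero.y = 97  [hero.top = footer.bottom + 11]
4. hero.h = 136  [hero.h = 136]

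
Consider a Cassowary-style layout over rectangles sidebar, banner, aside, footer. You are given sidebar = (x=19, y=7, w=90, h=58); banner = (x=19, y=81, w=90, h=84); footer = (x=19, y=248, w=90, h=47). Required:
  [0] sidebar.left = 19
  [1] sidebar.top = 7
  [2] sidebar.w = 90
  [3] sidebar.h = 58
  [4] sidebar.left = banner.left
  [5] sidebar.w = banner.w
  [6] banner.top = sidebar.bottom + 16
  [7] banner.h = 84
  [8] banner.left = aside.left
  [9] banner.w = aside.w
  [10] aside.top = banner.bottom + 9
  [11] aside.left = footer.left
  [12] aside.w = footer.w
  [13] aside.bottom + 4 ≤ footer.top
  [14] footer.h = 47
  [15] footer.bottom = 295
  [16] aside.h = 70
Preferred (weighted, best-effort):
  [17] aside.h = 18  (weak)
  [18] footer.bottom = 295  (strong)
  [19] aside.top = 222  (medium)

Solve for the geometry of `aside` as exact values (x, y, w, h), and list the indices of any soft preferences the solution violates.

aside = (x=19, y=174, w=90, h=70)
violated soft preferences: 17, 19

1. aside.x = 19  [banner.left = aside.left]
2. aside.w = 90  [banner.w = aside.w]
3. aside.y = 174  [aside.top = banner.bottom + 9]
4. aside.h = 70  [aside.h = 70]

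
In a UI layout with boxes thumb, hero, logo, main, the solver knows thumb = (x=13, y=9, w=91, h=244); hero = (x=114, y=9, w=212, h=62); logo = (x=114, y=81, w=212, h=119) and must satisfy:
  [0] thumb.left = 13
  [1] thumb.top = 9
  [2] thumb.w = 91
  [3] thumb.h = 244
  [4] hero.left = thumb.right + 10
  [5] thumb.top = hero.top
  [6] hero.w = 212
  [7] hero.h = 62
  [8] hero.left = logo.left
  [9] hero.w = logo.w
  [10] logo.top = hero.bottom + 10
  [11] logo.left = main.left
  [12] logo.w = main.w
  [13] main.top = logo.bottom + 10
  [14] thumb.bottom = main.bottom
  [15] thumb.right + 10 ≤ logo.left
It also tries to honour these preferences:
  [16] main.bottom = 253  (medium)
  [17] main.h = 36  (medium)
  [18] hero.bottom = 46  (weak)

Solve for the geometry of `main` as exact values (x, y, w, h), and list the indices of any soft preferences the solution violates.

main = (x=114, y=210, w=212, h=43)
violated soft preferences: 17, 18

1. main.x = 114  [logo.left = main.left]
2. main.w = 212  [logo.w = main.w]
3. main.y = 210  [main.top = logo.bottom + 10]
4. main.h = 43  [thumb.bottom = main.bottom]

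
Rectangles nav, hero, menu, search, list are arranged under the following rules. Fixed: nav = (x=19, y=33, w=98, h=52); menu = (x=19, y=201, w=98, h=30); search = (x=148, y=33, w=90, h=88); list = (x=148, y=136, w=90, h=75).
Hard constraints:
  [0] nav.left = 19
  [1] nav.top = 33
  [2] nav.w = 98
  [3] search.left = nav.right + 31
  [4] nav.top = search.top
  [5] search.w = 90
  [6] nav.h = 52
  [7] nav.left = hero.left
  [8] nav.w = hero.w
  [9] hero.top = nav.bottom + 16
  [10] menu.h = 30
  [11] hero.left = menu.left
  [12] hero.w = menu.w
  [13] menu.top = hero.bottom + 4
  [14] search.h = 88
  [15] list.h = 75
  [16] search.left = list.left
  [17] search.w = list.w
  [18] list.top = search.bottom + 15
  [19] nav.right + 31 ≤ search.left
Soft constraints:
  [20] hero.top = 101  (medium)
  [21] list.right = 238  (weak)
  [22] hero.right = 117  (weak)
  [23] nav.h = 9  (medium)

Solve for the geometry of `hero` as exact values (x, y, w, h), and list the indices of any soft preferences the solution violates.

1. hero.x = 19  [nav.left = hero.left]
2. hero.w = 98  [nav.w = hero.w]
3. hero.y = 101  [hero.top = nav.bottom + 16]
4. hero.h = 96  [menu.top = hero.bottom + 4]

hero = (x=19, y=101, w=98, h=96)
violated soft preferences: 23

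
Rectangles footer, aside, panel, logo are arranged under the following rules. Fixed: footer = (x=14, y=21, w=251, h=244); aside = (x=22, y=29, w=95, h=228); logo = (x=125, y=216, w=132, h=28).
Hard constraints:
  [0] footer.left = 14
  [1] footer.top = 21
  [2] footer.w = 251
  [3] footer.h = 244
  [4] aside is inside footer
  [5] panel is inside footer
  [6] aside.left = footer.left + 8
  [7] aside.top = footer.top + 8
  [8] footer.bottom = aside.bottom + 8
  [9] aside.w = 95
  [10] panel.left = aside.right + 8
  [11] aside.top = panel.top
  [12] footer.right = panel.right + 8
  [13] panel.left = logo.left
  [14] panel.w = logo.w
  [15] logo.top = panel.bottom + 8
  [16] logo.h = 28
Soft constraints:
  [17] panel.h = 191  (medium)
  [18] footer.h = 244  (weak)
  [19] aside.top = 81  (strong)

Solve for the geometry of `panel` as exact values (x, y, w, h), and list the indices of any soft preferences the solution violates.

1. panel.x = 125  [panel.left = aside.right + 8]
2. panel.y = 29  [aside.top = panel.top]
3. panel.w = 132  [footer.right = panel.right + 8]
4. panel.h = 179  [logo.top = panel.bottom + 8]

panel = (x=125, y=29, w=132, h=179)
violated soft preferences: 17, 19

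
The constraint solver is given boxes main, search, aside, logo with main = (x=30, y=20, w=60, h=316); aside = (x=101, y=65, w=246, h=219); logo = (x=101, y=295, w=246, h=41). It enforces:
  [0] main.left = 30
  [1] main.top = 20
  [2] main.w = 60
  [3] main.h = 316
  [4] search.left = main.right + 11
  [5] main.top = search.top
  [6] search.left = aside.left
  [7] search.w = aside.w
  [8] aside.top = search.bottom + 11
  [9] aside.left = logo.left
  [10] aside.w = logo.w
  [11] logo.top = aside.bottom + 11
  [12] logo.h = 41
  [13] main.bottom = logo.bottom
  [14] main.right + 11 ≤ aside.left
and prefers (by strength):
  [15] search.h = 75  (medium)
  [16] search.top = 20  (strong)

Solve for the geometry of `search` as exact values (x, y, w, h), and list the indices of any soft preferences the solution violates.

1. search.x = 101  [search.left = main.right + 11]
2. search.y = 20  [main.top = search.top]
3. search.w = 246  [search.w = aside.w]
4. search.h = 34  [aside.top = search.bottom + 11]

search = (x=101, y=20, w=246, h=34)
violated soft preferences: 15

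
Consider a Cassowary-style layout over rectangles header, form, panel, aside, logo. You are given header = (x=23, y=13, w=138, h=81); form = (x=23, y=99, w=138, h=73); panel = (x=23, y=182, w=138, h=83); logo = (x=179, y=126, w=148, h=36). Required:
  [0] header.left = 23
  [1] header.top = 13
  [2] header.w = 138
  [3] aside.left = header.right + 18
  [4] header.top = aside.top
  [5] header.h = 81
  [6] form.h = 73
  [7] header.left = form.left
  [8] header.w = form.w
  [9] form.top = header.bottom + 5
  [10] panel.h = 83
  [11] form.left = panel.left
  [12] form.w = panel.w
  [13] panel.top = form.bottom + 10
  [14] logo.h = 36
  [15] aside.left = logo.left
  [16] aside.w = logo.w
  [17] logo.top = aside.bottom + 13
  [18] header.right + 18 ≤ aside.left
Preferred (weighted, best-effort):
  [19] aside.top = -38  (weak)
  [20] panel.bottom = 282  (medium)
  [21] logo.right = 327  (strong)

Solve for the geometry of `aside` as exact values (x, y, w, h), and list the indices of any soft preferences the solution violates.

1. aside.x = 179  [aside.left = header.right + 18]
2. aside.y = 13  [header.top = aside.top]
3. aside.w = 148  [aside.w = logo.w]
4. aside.h = 100  [logo.top = aside.bottom + 13]

aside = (x=179, y=13, w=148, h=100)
violated soft preferences: 19, 20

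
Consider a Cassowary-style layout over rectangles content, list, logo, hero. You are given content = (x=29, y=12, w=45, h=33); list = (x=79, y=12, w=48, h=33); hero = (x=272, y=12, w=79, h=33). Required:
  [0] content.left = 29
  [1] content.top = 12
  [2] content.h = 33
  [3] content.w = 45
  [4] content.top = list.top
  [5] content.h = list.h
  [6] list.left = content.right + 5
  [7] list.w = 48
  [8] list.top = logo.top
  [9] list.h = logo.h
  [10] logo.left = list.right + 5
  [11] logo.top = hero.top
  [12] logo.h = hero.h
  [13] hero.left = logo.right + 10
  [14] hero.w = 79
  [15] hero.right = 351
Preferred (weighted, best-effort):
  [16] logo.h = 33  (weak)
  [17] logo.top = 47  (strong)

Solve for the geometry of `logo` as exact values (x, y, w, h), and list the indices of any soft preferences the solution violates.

1. logo.y = 12  [list.top = logo.top]
2. logo.h = 33  [list.h = logo.h]
3. logo.x = 132  [logo.left = list.right + 5]
4. logo.w = 130  [hero.left = logo.right + 10]

logo = (x=132, y=12, w=130, h=33)
violated soft preferences: 17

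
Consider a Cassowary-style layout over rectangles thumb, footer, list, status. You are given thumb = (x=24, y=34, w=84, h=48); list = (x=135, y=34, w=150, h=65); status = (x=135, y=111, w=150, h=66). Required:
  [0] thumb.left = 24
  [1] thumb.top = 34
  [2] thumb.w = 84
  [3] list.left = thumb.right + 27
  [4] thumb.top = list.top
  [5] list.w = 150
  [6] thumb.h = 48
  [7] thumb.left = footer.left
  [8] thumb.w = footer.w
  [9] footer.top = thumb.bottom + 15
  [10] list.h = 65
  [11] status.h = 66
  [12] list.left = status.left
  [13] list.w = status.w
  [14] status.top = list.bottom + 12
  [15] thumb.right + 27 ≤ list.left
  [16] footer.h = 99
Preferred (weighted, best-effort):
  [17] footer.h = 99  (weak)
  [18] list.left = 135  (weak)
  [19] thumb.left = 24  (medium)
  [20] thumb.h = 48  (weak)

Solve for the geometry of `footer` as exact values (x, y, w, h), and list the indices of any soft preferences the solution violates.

footer = (x=24, y=97, w=84, h=99)
violated soft preferences: none

1. footer.x = 24  [thumb.left = footer.left]
2. footer.w = 84  [thumb.w = footer.w]
3. footer.y = 97  [footer.top = thumb.bottom + 15]
4. footer.h = 99  [footer.h = 99]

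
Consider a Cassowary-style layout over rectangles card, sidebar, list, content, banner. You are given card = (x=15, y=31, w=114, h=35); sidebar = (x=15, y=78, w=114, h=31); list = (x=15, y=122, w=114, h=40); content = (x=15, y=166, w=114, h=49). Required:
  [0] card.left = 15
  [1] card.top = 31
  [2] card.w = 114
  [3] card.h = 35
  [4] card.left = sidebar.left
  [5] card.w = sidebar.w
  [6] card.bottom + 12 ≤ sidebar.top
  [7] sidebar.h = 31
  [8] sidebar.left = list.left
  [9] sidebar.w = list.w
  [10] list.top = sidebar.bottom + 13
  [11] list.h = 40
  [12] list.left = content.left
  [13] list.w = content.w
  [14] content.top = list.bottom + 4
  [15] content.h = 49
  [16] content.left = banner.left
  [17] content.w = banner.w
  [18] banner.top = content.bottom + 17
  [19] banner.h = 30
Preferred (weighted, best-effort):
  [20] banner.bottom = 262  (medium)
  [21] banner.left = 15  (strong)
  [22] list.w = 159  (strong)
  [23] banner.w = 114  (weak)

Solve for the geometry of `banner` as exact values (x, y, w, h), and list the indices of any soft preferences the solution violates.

1. banner.x = 15  [content.left = banner.left]
2. banner.w = 114  [content.w = banner.w]
3. banner.y = 232  [banner.top = content.bottom + 17]
4. banner.h = 30  [banner.h = 30]

banner = (x=15, y=232, w=114, h=30)
violated soft preferences: 22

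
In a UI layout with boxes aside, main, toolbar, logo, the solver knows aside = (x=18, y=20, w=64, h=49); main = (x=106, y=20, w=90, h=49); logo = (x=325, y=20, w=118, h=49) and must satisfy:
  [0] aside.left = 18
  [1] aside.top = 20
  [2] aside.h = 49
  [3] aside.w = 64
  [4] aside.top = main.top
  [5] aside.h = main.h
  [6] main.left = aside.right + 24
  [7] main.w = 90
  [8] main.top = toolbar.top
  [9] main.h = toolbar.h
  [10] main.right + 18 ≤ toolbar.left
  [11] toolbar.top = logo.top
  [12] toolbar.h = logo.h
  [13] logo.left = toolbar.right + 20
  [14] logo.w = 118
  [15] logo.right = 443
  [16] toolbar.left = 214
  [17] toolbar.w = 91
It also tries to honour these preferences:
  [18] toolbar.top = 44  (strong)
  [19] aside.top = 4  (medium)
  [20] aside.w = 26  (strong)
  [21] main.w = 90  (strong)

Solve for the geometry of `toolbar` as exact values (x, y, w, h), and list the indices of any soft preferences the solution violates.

1. toolbar.y = 20  [main.top = toolbar.top]
2. toolbar.h = 49  [main.h = toolbar.h]
3. toolbar.x = 214  [toolbar.left = 214]
4. toolbar.w = 91  [toolbar.w = 91]

toolbar = (x=214, y=20, w=91, h=49)
violated soft preferences: 18, 19, 20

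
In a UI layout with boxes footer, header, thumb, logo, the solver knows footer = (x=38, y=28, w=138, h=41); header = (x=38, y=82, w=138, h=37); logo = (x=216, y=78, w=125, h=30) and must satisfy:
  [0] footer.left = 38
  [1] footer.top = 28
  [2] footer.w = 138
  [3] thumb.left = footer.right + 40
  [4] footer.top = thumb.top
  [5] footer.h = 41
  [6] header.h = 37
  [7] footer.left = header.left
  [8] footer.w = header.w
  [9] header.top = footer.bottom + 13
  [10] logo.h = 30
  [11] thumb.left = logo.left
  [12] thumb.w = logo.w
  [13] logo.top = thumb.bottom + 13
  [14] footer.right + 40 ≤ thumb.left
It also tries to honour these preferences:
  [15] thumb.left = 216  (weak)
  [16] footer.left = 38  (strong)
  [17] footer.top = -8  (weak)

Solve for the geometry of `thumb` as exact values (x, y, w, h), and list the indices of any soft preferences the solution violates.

1. thumb.x = 216  [thumb.left = footer.right + 40]
2. thumb.y = 28  [footer.top = thumb.top]
3. thumb.w = 125  [thumb.w = logo.w]
4. thumb.h = 37  [logo.top = thumb.bottom + 13]

thumb = (x=216, y=28, w=125, h=37)
violated soft preferences: 17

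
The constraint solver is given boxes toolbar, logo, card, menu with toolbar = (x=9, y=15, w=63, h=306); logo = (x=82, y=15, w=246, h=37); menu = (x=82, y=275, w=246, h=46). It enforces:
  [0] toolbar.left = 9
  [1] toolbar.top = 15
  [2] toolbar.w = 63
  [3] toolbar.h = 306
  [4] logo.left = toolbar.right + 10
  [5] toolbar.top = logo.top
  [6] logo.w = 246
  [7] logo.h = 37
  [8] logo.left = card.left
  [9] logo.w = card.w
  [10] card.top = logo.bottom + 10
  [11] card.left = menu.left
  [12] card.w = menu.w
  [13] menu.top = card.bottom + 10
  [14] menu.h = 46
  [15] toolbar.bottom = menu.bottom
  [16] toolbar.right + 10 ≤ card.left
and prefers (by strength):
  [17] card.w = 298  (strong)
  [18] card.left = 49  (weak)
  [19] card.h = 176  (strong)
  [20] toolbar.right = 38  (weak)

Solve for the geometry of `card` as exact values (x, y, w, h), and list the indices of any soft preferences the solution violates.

1. card.x = 82  [logo.left = card.left]
2. card.w = 246  [logo.w = card.w]
3. card.y = 62  [card.top = logo.bottom + 10]
4. card.h = 203  [menu.top = card.bottom + 10]

card = (x=82, y=62, w=246, h=203)
violated soft preferences: 17, 18, 19, 20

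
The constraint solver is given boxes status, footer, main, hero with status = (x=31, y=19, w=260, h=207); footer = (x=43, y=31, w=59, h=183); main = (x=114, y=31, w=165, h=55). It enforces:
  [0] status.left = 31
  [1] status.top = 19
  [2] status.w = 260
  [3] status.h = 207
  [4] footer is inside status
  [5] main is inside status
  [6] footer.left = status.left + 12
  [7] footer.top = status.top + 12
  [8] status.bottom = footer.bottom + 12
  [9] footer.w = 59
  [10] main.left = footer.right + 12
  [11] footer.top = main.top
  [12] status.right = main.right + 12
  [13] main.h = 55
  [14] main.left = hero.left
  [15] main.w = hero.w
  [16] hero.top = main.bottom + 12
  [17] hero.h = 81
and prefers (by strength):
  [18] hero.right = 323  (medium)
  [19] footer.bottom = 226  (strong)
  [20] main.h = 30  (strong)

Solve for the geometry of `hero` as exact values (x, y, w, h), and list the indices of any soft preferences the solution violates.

hero = (x=114, y=98, w=165, h=81)
violated soft preferences: 18, 19, 20

1. hero.x = 114  [main.left = hero.left]
2. hero.w = 165  [main.w = hero.w]
3. hero.y = 98  [hero.top = main.bottom + 12]
4. hero.h = 81  [hero.h = 81]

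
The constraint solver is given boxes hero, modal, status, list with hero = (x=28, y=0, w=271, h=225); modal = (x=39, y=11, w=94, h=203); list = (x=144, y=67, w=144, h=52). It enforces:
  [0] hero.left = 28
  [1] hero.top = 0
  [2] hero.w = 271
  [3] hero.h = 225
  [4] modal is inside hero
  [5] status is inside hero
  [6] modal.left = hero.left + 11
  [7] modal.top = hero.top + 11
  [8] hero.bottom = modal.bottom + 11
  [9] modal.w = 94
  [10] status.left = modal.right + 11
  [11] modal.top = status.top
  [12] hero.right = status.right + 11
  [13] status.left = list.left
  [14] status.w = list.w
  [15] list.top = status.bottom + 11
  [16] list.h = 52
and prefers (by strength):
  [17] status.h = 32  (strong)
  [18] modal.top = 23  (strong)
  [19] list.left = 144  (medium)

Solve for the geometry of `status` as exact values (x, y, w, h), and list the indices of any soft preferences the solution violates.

status = (x=144, y=11, w=144, h=45)
violated soft preferences: 17, 18

1. status.x = 144  [status.left = modal.right + 11]
2. status.y = 11  [modal.top = status.top]
3. status.w = 144  [hero.right = status.right + 11]
4. status.h = 45  [list.top = status.bottom + 11]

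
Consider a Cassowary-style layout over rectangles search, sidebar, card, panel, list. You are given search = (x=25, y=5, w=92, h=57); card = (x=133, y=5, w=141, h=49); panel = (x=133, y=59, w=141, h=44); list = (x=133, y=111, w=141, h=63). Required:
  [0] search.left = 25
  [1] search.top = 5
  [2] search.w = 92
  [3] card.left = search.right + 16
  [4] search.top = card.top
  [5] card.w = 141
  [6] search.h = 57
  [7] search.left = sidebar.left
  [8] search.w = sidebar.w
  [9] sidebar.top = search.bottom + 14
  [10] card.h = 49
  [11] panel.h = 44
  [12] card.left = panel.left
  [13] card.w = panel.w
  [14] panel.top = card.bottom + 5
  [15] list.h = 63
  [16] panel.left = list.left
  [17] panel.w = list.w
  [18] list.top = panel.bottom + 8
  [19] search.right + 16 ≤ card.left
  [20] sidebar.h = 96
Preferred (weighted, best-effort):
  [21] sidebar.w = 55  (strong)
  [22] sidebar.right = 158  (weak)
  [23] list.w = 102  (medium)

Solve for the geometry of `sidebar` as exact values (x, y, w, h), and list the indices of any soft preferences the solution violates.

sidebar = (x=25, y=76, w=92, h=96)
violated soft preferences: 21, 22, 23

1. sidebar.x = 25  [search.left = sidebar.left]
2. sidebar.w = 92  [search.w = sidebar.w]
3. sidebar.y = 76  [sidebar.top = search.bottom + 14]
4. sidebar.h = 96  [sidebar.h = 96]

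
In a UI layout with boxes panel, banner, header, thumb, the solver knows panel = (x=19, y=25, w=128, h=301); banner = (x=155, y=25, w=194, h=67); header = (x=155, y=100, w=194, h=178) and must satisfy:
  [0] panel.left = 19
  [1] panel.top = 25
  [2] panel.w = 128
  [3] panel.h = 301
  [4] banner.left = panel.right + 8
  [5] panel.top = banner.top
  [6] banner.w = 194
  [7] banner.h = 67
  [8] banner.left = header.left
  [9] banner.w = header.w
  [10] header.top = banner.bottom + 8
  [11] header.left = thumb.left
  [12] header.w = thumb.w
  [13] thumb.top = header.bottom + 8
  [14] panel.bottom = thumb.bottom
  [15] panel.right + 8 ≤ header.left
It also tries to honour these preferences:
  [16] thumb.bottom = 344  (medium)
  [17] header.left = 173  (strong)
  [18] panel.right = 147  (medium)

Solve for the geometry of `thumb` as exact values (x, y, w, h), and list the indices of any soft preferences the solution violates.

1. thumb.x = 155  [header.left = thumb.left]
2. thumb.w = 194  [header.w = thumb.w]
3. thumb.y = 286  [thumb.top = header.bottom + 8]
4. thumb.h = 40  [panel.bottom = thumb.bottom]

thumb = (x=155, y=286, w=194, h=40)
violated soft preferences: 16, 17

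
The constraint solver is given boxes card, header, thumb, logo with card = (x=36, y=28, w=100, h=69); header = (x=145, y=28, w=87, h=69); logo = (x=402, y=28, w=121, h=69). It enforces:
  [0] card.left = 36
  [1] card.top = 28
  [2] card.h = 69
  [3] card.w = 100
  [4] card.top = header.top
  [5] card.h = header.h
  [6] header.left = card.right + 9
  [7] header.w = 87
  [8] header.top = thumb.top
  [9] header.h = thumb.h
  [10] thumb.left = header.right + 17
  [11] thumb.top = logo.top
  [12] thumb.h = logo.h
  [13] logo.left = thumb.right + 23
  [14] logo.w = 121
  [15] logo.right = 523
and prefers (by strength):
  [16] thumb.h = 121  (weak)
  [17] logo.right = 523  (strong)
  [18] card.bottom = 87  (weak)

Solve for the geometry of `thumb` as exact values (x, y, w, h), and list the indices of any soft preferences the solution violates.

1. thumb.y = 28  [header.top = thumb.top]
2. thumb.h = 69  [header.h = thumb.h]
3. thumb.x = 249  [thumb.left = header.right + 17]
4. thumb.w = 130  [logo.left = thumb.right + 23]

thumb = (x=249, y=28, w=130, h=69)
violated soft preferences: 16, 18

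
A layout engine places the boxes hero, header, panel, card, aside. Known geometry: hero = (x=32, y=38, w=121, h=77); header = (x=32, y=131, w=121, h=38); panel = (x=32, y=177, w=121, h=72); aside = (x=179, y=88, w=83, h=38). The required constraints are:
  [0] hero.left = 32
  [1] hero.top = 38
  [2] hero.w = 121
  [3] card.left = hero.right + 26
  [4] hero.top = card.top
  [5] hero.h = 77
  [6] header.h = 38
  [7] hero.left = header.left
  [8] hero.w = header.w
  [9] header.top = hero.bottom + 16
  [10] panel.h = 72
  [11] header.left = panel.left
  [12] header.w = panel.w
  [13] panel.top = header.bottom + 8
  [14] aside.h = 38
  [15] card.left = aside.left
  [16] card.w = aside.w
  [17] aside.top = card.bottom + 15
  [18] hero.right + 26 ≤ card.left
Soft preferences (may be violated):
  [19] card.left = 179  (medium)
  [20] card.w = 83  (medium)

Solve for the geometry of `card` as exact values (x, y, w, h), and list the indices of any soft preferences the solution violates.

card = (x=179, y=38, w=83, h=35)
violated soft preferences: none

1. card.x = 179  [card.left = hero.right + 26]
2. card.y = 38  [hero.top = card.top]
3. card.w = 83  [card.w = aside.w]
4. card.h = 35  [aside.top = card.bottom + 15]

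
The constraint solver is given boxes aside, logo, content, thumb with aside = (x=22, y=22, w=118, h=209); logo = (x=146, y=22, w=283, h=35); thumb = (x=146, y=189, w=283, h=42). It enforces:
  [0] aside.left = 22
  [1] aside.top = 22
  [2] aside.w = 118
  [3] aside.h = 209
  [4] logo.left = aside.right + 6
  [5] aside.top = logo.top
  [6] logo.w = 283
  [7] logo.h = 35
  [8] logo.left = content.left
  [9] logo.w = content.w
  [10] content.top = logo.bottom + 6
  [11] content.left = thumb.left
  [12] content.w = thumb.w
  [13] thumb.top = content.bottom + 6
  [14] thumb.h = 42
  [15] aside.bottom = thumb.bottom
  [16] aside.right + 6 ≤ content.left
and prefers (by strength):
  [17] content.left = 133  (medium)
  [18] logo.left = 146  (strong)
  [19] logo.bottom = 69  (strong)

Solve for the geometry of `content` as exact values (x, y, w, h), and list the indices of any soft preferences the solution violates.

content = (x=146, y=63, w=283, h=120)
violated soft preferences: 17, 19

1. content.x = 146  [logo.left = content.left]
2. content.w = 283  [logo.w = content.w]
3. content.y = 63  [content.top = logo.bottom + 6]
4. content.h = 120  [thumb.top = content.bottom + 6]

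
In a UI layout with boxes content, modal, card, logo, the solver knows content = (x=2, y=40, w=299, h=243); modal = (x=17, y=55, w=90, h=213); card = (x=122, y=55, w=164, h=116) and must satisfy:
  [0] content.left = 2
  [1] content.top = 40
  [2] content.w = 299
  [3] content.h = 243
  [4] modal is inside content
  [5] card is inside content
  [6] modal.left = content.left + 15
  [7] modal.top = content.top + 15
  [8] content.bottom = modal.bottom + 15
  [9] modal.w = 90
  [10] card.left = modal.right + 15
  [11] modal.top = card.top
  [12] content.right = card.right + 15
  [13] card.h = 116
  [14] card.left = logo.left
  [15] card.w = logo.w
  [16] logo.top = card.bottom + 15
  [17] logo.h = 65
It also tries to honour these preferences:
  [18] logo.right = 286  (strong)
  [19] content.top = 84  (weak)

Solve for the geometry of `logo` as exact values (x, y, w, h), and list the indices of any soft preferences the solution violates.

1. logo.x = 122  [card.left = logo.left]
2. logo.w = 164  [card.w = logo.w]
3. logo.y = 186  [logo.top = card.bottom + 15]
4. logo.h = 65  [logo.h = 65]

logo = (x=122, y=186, w=164, h=65)
violated soft preferences: 19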